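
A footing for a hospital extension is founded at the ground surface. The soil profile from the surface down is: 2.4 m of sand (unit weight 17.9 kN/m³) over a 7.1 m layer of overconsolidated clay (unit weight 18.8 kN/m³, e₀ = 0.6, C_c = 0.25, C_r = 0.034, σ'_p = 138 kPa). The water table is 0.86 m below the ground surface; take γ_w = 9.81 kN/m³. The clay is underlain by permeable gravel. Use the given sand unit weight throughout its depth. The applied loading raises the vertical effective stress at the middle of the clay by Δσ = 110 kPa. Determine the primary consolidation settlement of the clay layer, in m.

Mid-depth of clay below the ground surface: z = 2.4 + 7.1/2 = 5.95 m.
Total vertical stress at mid-clay: σ_v = 17.9×2.4 + 18.8×3.55 = 109.7 kPa.
Pore pressure: u = 9.81×(5.95 − 0.86) = 49.933 kPa.
Initial effective stress: σ'_0 = σ_v − u = 109.7 − 49.933 = 59.767 kPa.
Final effective stress: σ'_f = 59.767 + 110 = 169.77 kPa.
σ'_f = 169.77 > σ'_p = 138 kPa, so the stress path crosses the preconsolidation pressure — recompression up to σ'_p, then virgin compression beyond:
S_c = H/(1+e₀)·[C_r·log₁₀(σ'_p/σ'_0) + C_c·log₁₀(σ'_f/σ'_p)]
    = 7.1/1.6 × [0.034×log₁₀(138/59.767) + 0.25×log₁₀(169.77/138)]
    = 4.4375 × [0.012356 + 0.022495] = 0.1547 m

S_c ≈ 0.155 m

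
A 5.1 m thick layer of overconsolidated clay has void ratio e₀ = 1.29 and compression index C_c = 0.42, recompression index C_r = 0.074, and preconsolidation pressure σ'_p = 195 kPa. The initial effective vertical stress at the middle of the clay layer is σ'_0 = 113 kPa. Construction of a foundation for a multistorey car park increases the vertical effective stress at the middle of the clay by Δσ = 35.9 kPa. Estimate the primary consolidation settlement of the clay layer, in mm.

S_c ≈ 19.7 mm

Final effective stress: σ'_f = 113 + 35.9 = 148.9 kPa.
σ'_f = 148.9 ≤ σ'_p = 195 kPa, so the clay remains overconsolidated and only the recompression index applies:
S_c = C_r·H/(1+e₀)·log₁₀(σ'_f/σ'_0) = 0.074×5.1/2.29×log₁₀(148.9/113)
    = 0.16481 × 0.11982 = 0.01975 m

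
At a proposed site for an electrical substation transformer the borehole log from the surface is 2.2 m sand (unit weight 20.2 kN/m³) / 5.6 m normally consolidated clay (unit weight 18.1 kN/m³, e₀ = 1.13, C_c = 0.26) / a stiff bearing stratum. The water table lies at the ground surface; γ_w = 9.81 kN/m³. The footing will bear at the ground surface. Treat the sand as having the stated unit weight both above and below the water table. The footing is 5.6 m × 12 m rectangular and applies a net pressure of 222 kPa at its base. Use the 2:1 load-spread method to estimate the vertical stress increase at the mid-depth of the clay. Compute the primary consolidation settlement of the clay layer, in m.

Mid-depth of clay below the ground surface: z = 2.2 + 5.6/2 = 5 m.
Total vertical stress at mid-clay: σ_v = 20.2×2.2 + 18.1×2.8 = 95.12 kPa.
Pore pressure: u = 9.81×(5 − 0) = 49.05 kPa.
Initial effective stress: σ'_0 = σ_v − u = 95.12 − 49.05 = 46.07 kPa.
Stress increase at mid-clay by the 2:1 spreading method:
Δσ = qBL/((B+z)(L+z)) = 222×5.6×12/((5.6+5)(12+5)) = 82.788 kPa
Final effective stress: σ'_f = σ'_0 + Δσ = 46.07 + 82.788 = 128.86 kPa.
Normally consolidated clay, so the full stress increment lies on the virgin compression line:
S_c = C_c·H/(1+e₀)·log₁₀(σ'_f/σ'_0) = 0.26×5.6/(1+1.13)×log₁₀(128.86/46.07)
    = 0.68357 × 0.4467 = 0.3054 m

S_c ≈ 0.305 m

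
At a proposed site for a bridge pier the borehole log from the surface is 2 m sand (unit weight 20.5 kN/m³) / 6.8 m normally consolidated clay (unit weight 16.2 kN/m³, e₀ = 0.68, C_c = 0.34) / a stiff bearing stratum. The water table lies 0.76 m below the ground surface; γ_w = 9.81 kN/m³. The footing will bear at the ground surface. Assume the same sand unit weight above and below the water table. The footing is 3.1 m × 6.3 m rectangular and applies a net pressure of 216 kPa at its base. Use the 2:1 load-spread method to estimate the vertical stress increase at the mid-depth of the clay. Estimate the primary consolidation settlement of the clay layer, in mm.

Mid-depth of clay below the ground surface: z = 2 + 6.8/2 = 5.4 m.
Total vertical stress at mid-clay: σ_v = 20.5×2 + 16.2×3.4 = 96.08 kPa.
Pore pressure: u = 9.81×(5.4 − 0.76) = 45.518 kPa.
Initial effective stress: σ'_0 = σ_v − u = 96.08 − 45.518 = 50.562 kPa.
Stress increase at mid-clay by the 2:1 spreading method:
Δσ = qBL/((B+z)(L+z)) = 216×3.1×6.3/((3.1+5.4)(6.3+5.4)) = 42.418 kPa
Final effective stress: σ'_f = σ'_0 + Δσ = 50.562 + 42.418 = 92.98 kPa.
Normally consolidated clay, so the full stress increment lies on the virgin compression line:
S_c = C_c·H/(1+e₀)·log₁₀(σ'_f/σ'_0) = 0.34×6.8/(1+0.68)×log₁₀(92.98/50.562)
    = 1.3762 × 0.26457 = 0.3641 m

S_c ≈ 364 mm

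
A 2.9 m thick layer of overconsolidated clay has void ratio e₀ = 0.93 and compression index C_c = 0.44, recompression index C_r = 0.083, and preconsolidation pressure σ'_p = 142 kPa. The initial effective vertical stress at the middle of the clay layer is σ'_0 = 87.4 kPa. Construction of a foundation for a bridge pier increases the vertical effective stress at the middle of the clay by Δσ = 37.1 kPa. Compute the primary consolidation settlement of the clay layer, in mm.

S_c ≈ 19.2 mm

Final effective stress: σ'_f = 87.4 + 37.1 = 124.5 kPa.
σ'_f = 124.5 ≤ σ'_p = 142 kPa, so the clay remains overconsolidated and only the recompression index applies:
S_c = C_r·H/(1+e₀)·log₁₀(σ'_f/σ'_0) = 0.083×2.9/1.93×log₁₀(124.5/87.4)
    = 0.12472 × 0.15366 = 0.01916 m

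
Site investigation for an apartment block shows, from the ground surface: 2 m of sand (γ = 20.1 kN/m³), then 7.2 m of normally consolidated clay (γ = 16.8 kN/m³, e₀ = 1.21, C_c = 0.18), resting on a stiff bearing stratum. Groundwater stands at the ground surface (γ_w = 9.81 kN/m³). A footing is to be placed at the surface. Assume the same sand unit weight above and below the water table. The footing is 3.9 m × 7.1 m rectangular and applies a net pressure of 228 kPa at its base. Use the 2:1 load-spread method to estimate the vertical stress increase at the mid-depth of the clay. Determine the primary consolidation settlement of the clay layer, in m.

Mid-depth of clay below the ground surface: z = 2 + 7.2/2 = 5.6 m.
Total vertical stress at mid-clay: σ_v = 20.1×2 + 16.8×3.6 = 100.68 kPa.
Pore pressure: u = 9.81×(5.6 − 0) = 54.936 kPa.
Initial effective stress: σ'_0 = σ_v − u = 100.68 − 54.936 = 45.744 kPa.
Stress increase at mid-clay by the 2:1 spreading method:
Δσ = qBL/((B+z)(L+z)) = 228×3.9×7.1/((3.9+5.6)(7.1+5.6)) = 52.328 kPa
Final effective stress: σ'_f = σ'_0 + Δσ = 45.744 + 52.328 = 98.072 kPa.
Normally consolidated clay, so the full stress increment lies on the virgin compression line:
S_c = C_c·H/(1+e₀)·log₁₀(σ'_f/σ'_0) = 0.18×7.2/(1+1.21)×log₁₀(98.072/45.744)
    = 0.58643 × 0.33121 = 0.1942 m

S_c ≈ 0.194 m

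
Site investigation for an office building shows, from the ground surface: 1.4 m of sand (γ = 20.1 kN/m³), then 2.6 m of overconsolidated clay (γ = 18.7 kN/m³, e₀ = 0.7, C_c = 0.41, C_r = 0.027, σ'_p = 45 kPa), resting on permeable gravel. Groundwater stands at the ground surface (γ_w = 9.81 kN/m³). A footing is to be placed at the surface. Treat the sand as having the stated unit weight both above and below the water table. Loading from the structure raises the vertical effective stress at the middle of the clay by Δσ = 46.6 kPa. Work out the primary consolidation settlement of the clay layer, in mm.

S_c ≈ 140 mm

Mid-depth of clay below the ground surface: z = 1.4 + 2.6/2 = 2.7 m.
Total vertical stress at mid-clay: σ_v = 20.1×1.4 + 18.7×1.3 = 52.45 kPa.
Pore pressure: u = 9.81×(2.7 − 0) = 26.487 kPa.
Initial effective stress: σ'_0 = σ_v − u = 52.45 − 26.487 = 25.963 kPa.
Final effective stress: σ'_f = 25.963 + 46.6 = 72.563 kPa.
σ'_f = 72.563 > σ'_p = 45 kPa, so the stress path crosses the preconsolidation pressure — recompression up to σ'_p, then virgin compression beyond:
S_c = H/(1+e₀)·[C_r·log₁₀(σ'_p/σ'_0) + C_c·log₁₀(σ'_f/σ'_p)]
    = 2.6/1.7 × [0.027×log₁₀(45/25.963) + 0.41×log₁₀(72.563/45)]
    = 1.5294 × [0.0064492 + 0.085076] = 0.14 m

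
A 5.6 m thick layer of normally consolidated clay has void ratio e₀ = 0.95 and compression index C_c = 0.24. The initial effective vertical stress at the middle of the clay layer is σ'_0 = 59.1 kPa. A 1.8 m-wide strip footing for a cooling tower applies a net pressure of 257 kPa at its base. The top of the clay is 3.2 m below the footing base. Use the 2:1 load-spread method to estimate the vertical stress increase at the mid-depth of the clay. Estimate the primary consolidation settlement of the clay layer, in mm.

S_c ≈ 208 mm

Mid-depth of clay below the footing base: z = 3.2 + 5.6/2 = 6 m.
Stress increase at mid-clay by the 2:1 spreading method:
Δσ = qB/(B+z) = 257×1.8/(1.8+6) = 59.308 kPa
Final effective stress: σ'_f = σ'_0 + Δσ = 59.1 + 59.308 = 118.41 kPa.
Normally consolidated clay, so the full stress increment lies on the virgin compression line:
S_c = C_c·H/(1+e₀)·log₁₀(σ'_f/σ'_0) = 0.24×5.6/(1+0.95)×log₁₀(118.41/59.1)
    = 0.68923 × 0.3018 = 0.208 m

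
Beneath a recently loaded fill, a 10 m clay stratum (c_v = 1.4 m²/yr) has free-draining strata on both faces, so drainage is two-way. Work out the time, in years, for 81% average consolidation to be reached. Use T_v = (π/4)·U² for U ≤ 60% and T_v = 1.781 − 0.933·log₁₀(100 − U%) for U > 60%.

t ≈ 10.5 years

Drainage path length: H_d = H/2 = 5 m (double drainage).
U > 60%: T_v = 1.781 − 0.933·log₁₀(100 − 81) = 0.58792.
t = T_v·H_d²/c_v = 0.58792×5²/1.4 = 10.5 years.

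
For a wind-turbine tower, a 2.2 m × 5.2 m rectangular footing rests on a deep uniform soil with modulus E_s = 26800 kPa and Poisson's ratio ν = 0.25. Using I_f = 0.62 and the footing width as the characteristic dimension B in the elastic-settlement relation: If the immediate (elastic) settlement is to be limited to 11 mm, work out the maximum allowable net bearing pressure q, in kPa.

q ≈ 231 kPa

S_e = q·B·(1−ν²)/E_s · I_f  ⇒  q = S_e·E_s / (B·(1−ν²)·I_f).
q = 0.011 × 26800 / (2.2 × 0.9375 × 0.62) = 230.5 kPa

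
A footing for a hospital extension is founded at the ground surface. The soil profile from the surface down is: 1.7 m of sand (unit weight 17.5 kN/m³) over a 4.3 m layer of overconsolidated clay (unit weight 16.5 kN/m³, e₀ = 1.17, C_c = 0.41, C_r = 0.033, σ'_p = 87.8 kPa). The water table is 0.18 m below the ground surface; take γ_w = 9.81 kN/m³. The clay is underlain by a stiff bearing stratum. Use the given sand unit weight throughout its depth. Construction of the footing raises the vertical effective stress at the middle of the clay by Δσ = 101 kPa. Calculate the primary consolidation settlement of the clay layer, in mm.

S_c ≈ 170 mm

Mid-depth of clay below the ground surface: z = 1.7 + 4.3/2 = 3.85 m.
Total vertical stress at mid-clay: σ_v = 17.5×1.7 + 16.5×2.15 = 65.225 kPa.
Pore pressure: u = 9.81×(3.85 − 0.18) = 36.003 kPa.
Initial effective stress: σ'_0 = σ_v − u = 65.225 − 36.003 = 29.222 kPa.
Final effective stress: σ'_f = 29.222 + 101 = 130.22 kPa.
σ'_f = 130.22 > σ'_p = 87.8 kPa, so the stress path crosses the preconsolidation pressure — recompression up to σ'_p, then virgin compression beyond:
S_c = H/(1+e₀)·[C_r·log₁₀(σ'_p/σ'_0) + C_c·log₁₀(σ'_f/σ'_p)]
    = 4.3/2.17 × [0.033×log₁₀(87.8/29.222) + 0.41×log₁₀(130.22/87.8)]
    = 1.9816 × [0.015767 + 0.070185] = 0.1703 m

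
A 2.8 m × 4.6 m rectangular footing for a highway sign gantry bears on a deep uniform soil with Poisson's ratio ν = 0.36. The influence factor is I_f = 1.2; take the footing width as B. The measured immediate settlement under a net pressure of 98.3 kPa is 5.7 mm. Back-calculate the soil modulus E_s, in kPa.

S_e = q·B·(1−ν²)/E_s · I_f  ⇒  E_s = q·B·(1−ν²)·I_f / S_e.
E_s = 98.3 × 2.8 × 0.8704 × 1.2 / 0.0057 = 50440 kPa

E_s ≈ 50400 kPa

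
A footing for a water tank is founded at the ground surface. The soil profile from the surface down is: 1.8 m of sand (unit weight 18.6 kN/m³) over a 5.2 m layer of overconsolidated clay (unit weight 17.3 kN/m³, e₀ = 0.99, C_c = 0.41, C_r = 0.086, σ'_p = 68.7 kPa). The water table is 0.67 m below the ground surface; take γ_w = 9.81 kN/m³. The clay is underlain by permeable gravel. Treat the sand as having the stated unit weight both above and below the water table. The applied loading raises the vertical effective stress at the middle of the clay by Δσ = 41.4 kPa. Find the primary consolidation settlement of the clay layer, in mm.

S_c ≈ 138 mm

Mid-depth of clay below the ground surface: z = 1.8 + 5.2/2 = 4.4 m.
Total vertical stress at mid-clay: σ_v = 18.6×1.8 + 17.3×2.6 = 78.46 kPa.
Pore pressure: u = 9.81×(4.4 − 0.67) = 36.591 kPa.
Initial effective stress: σ'_0 = σ_v − u = 78.46 − 36.591 = 41.869 kPa.
Final effective stress: σ'_f = 41.869 + 41.4 = 83.269 kPa.
σ'_f = 83.269 > σ'_p = 68.7 kPa, so the stress path crosses the preconsolidation pressure — recompression up to σ'_p, then virgin compression beyond:
S_c = H/(1+e₀)·[C_r·log₁₀(σ'_p/σ'_0) + C_c·log₁₀(σ'_f/σ'_p)]
    = 5.2/1.99 × [0.086×log₁₀(68.7/41.869) + 0.41×log₁₀(83.269/68.7)]
    = 2.6131 × [0.018496 + 0.034246] = 0.1378 m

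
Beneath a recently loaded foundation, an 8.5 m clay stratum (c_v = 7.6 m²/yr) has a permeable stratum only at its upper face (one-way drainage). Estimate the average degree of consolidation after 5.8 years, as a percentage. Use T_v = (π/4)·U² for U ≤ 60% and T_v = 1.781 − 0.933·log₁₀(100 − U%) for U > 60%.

U ≈ 82 %

Drainage path length: H_d = H = 8.5 m (single drainage).
T_v = c_v·t/H_d² = 7.6×5.8/8.5² = 0.6101.
T_v = 0.6101 corresponds to the U > 60% branch:
U = 1 − 10^((1.781 − T_v)/0.933)/100 = 0.8201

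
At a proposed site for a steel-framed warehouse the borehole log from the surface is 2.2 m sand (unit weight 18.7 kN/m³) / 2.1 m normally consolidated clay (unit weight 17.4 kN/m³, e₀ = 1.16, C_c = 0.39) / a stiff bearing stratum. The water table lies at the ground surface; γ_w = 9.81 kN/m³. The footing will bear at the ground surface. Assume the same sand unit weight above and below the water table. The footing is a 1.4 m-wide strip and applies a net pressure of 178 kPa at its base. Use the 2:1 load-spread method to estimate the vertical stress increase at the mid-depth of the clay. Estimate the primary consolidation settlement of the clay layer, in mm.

S_c ≈ 178 mm

Mid-depth of clay below the ground surface: z = 2.2 + 2.1/2 = 3.25 m.
Total vertical stress at mid-clay: σ_v = 18.7×2.2 + 17.4×1.05 = 59.41 kPa.
Pore pressure: u = 9.81×(3.25 − 0) = 31.883 kPa.
Initial effective stress: σ'_0 = σ_v − u = 59.41 − 31.883 = 27.527 kPa.
Stress increase at mid-clay by the 2:1 spreading method:
Δσ = qB/(B+z) = 178×1.4/(1.4+3.25) = 53.591 kPa
Final effective stress: σ'_f = σ'_0 + Δσ = 27.527 + 53.591 = 81.118 kPa.
Normally consolidated clay, so the full stress increment lies on the virgin compression line:
S_c = C_c·H/(1+e₀)·log₁₀(σ'_f/σ'_0) = 0.39×2.1/(1+1.16)×log₁₀(81.118/27.527)
    = 0.37917 × 0.46936 = 0.178 m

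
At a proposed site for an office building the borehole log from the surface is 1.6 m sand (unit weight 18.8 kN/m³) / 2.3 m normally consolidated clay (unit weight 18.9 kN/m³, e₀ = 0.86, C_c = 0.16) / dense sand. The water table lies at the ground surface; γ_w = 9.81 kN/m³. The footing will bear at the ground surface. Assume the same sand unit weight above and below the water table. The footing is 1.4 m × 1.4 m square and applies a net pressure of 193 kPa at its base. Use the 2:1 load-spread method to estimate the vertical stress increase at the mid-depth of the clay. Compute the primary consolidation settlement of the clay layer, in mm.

S_c ≈ 54.4 mm

Mid-depth of clay below the ground surface: z = 1.6 + 2.3/2 = 2.75 m.
Total vertical stress at mid-clay: σ_v = 18.8×1.6 + 18.9×1.15 = 51.815 kPa.
Pore pressure: u = 9.81×(2.75 − 0) = 26.978 kPa.
Initial effective stress: σ'_0 = σ_v − u = 51.815 − 26.978 = 24.837 kPa.
Stress increase at mid-clay by the 2:1 spreading method:
Δσ = qBL/((B+z)(L+z)) = 193×1.4×1.4/((1.4+2.75)(1.4+2.75)) = 21.964 kPa
Final effective stress: σ'_f = σ'_0 + Δσ = 24.837 + 21.964 = 46.801 kPa.
Normally consolidated clay, so the full stress increment lies on the virgin compression line:
S_c = C_c·H/(1+e₀)·log₁₀(σ'_f/σ'_0) = 0.16×2.3/(1+0.86)×log₁₀(46.801/24.837)
    = 0.19785 × 0.27516 = 0.05444 m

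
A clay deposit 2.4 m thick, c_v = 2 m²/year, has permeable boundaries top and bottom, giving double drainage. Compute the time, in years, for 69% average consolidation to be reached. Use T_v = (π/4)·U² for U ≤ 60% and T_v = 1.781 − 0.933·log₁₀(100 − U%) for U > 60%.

Drainage path length: H_d = H/2 = 1.2 m (double drainage).
U > 60%: T_v = 1.781 − 0.933·log₁₀(100 − 69) = 0.38956.
t = T_v·H_d²/c_v = 0.38956×1.2²/2 = 0.2805 years.

t ≈ 0.28 years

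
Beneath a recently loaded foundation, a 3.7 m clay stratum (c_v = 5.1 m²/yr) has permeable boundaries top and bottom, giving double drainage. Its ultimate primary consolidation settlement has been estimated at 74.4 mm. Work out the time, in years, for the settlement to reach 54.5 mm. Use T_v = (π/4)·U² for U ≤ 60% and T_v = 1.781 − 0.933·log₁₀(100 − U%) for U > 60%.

Drainage path length: H_d = H/2 = 1.85 m (double drainage).
U = S(t)/S_ult = 54.5/74.4 = 0.7325.
U > 60%: T_v = 1.781 − 0.933·log₁₀(100 − 73.253) = 0.44935.
t = T_v·H_d²/c_v = 0.44935×1.85²/5.1 = 0.3015 years.

t ≈ 0.302 years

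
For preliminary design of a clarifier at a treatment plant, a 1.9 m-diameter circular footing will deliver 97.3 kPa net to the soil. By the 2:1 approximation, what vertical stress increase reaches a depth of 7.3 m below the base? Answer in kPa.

By the 2:1 method the load spreads at 1 horizontal : 2 vertical, so at depth z the loaded area has grown by z in each plan dimension:
Δσ ≈ qD²/(D+z)² = 97.3×1.9²/(1.9+7.3)² = 4.15 kPa

Δσ_z ≈ 4.15 kPa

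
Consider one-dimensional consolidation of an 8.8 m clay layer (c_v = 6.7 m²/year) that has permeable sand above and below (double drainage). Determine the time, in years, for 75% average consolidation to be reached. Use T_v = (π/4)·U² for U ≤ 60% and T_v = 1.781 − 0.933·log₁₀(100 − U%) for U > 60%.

t ≈ 1.38 years

Drainage path length: H_d = H/2 = 4.4 m (double drainage).
U > 60%: T_v = 1.781 − 0.933·log₁₀(100 − 75) = 0.47672.
t = T_v·H_d²/c_v = 0.47672×4.4²/6.7 = 1.378 years.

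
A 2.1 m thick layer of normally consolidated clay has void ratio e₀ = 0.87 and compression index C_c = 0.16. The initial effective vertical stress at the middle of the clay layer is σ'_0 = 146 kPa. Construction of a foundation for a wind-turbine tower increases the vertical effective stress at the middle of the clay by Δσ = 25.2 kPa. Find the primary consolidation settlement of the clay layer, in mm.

Final effective stress: σ'_f = σ'_0 + Δσ = 146 + 25.2 = 171.2 kPa.
Normally consolidated clay, so the full stress increment lies on the virgin compression line:
S_c = C_c·H/(1+e₀)·log₁₀(σ'_f/σ'_0) = 0.16×2.1/(1+0.87)×log₁₀(171.2/146)
    = 0.17968 × 0.069151 = 0.01243 m

S_c ≈ 12.4 mm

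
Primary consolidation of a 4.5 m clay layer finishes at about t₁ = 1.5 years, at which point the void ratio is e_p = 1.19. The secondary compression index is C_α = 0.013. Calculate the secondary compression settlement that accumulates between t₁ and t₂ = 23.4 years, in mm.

Secondary compression: S_s = C_α·H/(1+e_p)·log₁₀(t₂/t₁)
S_s = 0.013×4.5/(1+1.19)×log₁₀(23.4/1.5)
    = 0.02671 × 1.193 = 0.03187 m

S_s ≈ 31.9 mm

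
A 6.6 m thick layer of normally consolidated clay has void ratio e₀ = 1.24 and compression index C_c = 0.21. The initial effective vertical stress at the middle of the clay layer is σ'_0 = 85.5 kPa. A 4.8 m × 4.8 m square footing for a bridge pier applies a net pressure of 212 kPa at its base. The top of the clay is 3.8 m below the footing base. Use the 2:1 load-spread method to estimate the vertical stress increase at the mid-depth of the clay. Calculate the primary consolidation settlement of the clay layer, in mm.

Mid-depth of clay below the footing base: z = 3.8 + 6.6/2 = 7.1 m.
Stress increase at mid-clay by the 2:1 spreading method:
Δσ = qBL/((B+z)(L+z)) = 212×4.8×4.8/((4.8+7.1)(4.8+7.1)) = 34.492 kPa
Final effective stress: σ'_f = σ'_0 + Δσ = 85.5 + 34.492 = 119.99 kPa.
Normally consolidated clay, so the full stress increment lies on the virgin compression line:
S_c = C_c·H/(1+e₀)·log₁₀(σ'_f/σ'_0) = 0.21×6.6/(1+1.24)×log₁₀(119.99/85.5)
    = 0.61875 × 0.14718 = 0.09107 m

S_c ≈ 91.1 mm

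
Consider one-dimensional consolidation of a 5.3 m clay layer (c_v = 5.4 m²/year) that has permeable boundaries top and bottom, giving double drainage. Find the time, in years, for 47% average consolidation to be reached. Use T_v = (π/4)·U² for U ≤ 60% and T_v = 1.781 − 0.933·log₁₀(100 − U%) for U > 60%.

Drainage path length: H_d = H/2 = 2.65 m (double drainage).
U ≤ 60%: T_v = (π/4)·U² = (π/4)×0.47² = 0.17349.
t = T_v·H_d²/c_v = 0.17349×2.65²/5.4 = 0.2256 years.

t ≈ 0.226 years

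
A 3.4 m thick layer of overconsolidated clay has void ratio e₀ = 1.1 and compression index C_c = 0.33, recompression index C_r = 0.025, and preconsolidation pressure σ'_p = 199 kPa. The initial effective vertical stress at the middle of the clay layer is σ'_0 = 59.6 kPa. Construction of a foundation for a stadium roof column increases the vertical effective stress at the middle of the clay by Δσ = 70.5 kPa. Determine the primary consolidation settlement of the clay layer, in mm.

S_c ≈ 13.7 mm

Final effective stress: σ'_f = 59.6 + 70.5 = 130.1 kPa.
σ'_f = 130.1 ≤ σ'_p = 199 kPa, so the clay remains overconsolidated and only the recompression index applies:
S_c = C_r·H/(1+e₀)·log₁₀(σ'_f/σ'_0) = 0.025×3.4/2.1×log₁₀(130.1/59.6)
    = 0.040475 × 0.33903 = 0.01372 m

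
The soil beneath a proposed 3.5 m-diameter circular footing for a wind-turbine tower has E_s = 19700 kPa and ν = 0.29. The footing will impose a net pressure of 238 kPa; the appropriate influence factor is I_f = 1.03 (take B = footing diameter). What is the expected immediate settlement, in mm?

S_e ≈ 39.9 mm

Immediate (elastic) settlement: S_e = q·B·(1−ν²)/E_s · I_f.
S_e = 238 × 3.5 × (1 − 0.29²) / 19700 × 1.03
    = 238 × 3.5 × 0.9159 / 19700 × 1.03
    = 0.03989 m = 39.89 mm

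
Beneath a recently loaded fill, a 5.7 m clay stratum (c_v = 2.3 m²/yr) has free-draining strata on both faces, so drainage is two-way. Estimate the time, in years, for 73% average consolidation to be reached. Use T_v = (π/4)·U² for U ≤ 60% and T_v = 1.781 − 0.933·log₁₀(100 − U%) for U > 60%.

Drainage path length: H_d = H/2 = 2.85 m (double drainage).
U > 60%: T_v = 1.781 − 0.933·log₁₀(100 − 73) = 0.44554.
t = T_v·H_d²/c_v = 0.44554×2.85²/2.3 = 1.573 years.

t ≈ 1.57 years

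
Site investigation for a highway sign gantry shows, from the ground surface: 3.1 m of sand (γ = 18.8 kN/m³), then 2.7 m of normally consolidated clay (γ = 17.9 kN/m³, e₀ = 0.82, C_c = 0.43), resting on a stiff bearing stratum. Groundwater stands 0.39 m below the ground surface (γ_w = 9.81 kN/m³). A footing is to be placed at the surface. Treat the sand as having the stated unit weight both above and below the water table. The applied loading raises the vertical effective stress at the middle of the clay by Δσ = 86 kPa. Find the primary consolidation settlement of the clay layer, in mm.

S_c ≈ 306 mm

Mid-depth of clay below the ground surface: z = 3.1 + 2.7/2 = 4.45 m.
Total vertical stress at mid-clay: σ_v = 18.8×3.1 + 17.9×1.35 = 82.445 kPa.
Pore pressure: u = 9.81×(4.45 − 0.39) = 39.829 kPa.
Initial effective stress: σ'_0 = σ_v − u = 82.445 − 39.829 = 42.616 kPa.
Final effective stress: σ'_f = σ'_0 + Δσ = 42.616 + 86 = 128.62 kPa.
Normally consolidated clay, so the full stress increment lies on the virgin compression line:
S_c = C_c·H/(1+e₀)·log₁₀(σ'_f/σ'_0) = 0.43×2.7/(1+0.82)×log₁₀(128.62/42.616)
    = 0.63791 × 0.47974 = 0.306 m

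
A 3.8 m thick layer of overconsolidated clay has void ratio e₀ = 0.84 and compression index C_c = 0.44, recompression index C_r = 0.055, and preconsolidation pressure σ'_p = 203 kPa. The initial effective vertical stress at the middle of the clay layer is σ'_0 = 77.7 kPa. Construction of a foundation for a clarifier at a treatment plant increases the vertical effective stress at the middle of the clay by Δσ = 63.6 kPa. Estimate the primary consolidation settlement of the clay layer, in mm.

S_c ≈ 29.5 mm

Final effective stress: σ'_f = 77.7 + 63.6 = 141.3 kPa.
σ'_f = 141.3 ≤ σ'_p = 203 kPa, so the clay remains overconsolidated and only the recompression index applies:
S_c = C_r·H/(1+e₀)·log₁₀(σ'_f/σ'_0) = 0.055×3.8/1.84×log₁₀(141.3/77.7)
    = 0.11359 × 0.25972 = 0.0295 m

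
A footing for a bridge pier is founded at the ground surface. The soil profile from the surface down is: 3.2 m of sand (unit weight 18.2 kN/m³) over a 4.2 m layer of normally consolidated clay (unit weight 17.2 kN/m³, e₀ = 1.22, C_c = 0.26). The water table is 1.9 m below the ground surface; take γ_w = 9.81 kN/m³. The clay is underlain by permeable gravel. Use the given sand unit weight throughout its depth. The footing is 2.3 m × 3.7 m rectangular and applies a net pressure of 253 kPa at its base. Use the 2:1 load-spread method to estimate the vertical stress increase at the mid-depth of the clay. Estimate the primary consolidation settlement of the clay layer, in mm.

S_c ≈ 88.9 mm

Mid-depth of clay below the ground surface: z = 3.2 + 4.2/2 = 5.3 m.
Total vertical stress at mid-clay: σ_v = 18.2×3.2 + 17.2×2.1 = 94.36 kPa.
Pore pressure: u = 9.81×(5.3 − 1.9) = 33.354 kPa.
Initial effective stress: σ'_0 = σ_v − u = 94.36 − 33.354 = 61.006 kPa.
Stress increase at mid-clay by the 2:1 spreading method:
Δσ = qBL/((B+z)(L+z)) = 253×2.3×3.7/((2.3+5.3)(3.7+5.3)) = 31.477 kPa
Final effective stress: σ'_f = σ'_0 + Δσ = 61.006 + 31.477 = 92.483 kPa.
Normally consolidated clay, so the full stress increment lies on the virgin compression line:
S_c = C_c·H/(1+e₀)·log₁₀(σ'_f/σ'_0) = 0.26×4.2/(1+1.22)×log₁₀(92.483/61.006)
    = 0.49189 × 0.18069 = 0.08888 m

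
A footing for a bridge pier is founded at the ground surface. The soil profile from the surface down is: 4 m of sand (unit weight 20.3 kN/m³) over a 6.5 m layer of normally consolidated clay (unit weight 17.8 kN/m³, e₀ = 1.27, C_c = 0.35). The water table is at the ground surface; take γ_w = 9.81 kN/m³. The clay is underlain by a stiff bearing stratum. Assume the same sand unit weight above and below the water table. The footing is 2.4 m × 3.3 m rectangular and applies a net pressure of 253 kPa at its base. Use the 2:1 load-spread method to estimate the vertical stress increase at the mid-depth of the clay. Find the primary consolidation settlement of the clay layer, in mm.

S_c ≈ 111 mm

Mid-depth of clay below the ground surface: z = 4 + 6.5/2 = 7.25 m.
Total vertical stress at mid-clay: σ_v = 20.3×4 + 17.8×3.25 = 139.05 kPa.
Pore pressure: u = 9.81×(7.25 − 0) = 71.123 kPa.
Initial effective stress: σ'_0 = σ_v − u = 139.05 − 71.123 = 67.927 kPa.
Stress increase at mid-clay by the 2:1 spreading method:
Δσ = qBL/((B+z)(L+z)) = 253×2.4×3.3/((2.4+7.25)(3.3+7.25)) = 19.682 kPa
Final effective stress: σ'_f = σ'_0 + Δσ = 67.927 + 19.682 = 87.609 kPa.
Normally consolidated clay, so the full stress increment lies on the virgin compression line:
S_c = C_c·H/(1+e₀)·log₁₀(σ'_f/σ'_0) = 0.35×6.5/(1+1.27)×log₁₀(87.609/67.927)
    = 1.0022 × 0.11051 = 0.1108 m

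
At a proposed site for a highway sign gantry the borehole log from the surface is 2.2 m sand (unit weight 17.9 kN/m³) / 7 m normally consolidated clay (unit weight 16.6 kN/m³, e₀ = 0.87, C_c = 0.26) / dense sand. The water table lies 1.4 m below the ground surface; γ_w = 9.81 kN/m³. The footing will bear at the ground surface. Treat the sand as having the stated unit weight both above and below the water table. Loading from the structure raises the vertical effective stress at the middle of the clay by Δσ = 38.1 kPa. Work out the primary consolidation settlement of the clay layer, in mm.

Mid-depth of clay below the ground surface: z = 2.2 + 7/2 = 5.7 m.
Total vertical stress at mid-clay: σ_v = 17.9×2.2 + 16.6×3.5 = 97.48 kPa.
Pore pressure: u = 9.81×(5.7 − 1.4) = 42.183 kPa.
Initial effective stress: σ'_0 = σ_v − u = 97.48 − 42.183 = 55.297 kPa.
Final effective stress: σ'_f = σ'_0 + Δσ = 55.297 + 38.1 = 93.397 kPa.
Normally consolidated clay, so the full stress increment lies on the virgin compression line:
S_c = C_c·H/(1+e₀)·log₁₀(σ'_f/σ'_0) = 0.26×7/(1+0.87)×log₁₀(93.397/55.297)
    = 0.97326 × 0.22763 = 0.2215 m

S_c ≈ 222 mm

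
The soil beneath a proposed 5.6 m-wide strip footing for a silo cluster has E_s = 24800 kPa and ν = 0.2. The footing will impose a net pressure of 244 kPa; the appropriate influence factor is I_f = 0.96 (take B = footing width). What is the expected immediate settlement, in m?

Immediate (elastic) settlement: S_e = q·B·(1−ν²)/E_s · I_f.
S_e = 244 × 5.6 × (1 − 0.2²) / 24800 × 0.96
    = 244 × 5.6 × 0.96 / 24800 × 0.96
    = 0.05078 m

S_e ≈ 0.0508 m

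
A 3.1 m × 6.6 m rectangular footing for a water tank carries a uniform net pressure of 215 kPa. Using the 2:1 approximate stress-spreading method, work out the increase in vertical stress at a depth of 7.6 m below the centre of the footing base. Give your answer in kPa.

By the 2:1 method the load spreads at 1 horizontal : 2 vertical, so at depth z the loaded area has grown by z in each plan dimension:
Δσ = qBL/((B+z)(L+z)) = 215×3.1×6.6/((3.1+7.6)(6.6+7.6)) = 28.952 kPa

Δσ_z ≈ 29 kPa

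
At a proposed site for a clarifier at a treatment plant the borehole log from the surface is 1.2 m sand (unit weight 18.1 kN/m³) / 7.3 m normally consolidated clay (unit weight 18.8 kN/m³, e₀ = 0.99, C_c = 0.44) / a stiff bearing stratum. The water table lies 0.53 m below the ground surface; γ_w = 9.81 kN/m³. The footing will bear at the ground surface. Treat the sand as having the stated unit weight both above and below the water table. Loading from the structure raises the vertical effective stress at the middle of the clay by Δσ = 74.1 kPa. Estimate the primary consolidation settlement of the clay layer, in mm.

S_c ≈ 655 mm

Mid-depth of clay below the ground surface: z = 1.2 + 7.3/2 = 4.85 m.
Total vertical stress at mid-clay: σ_v = 18.1×1.2 + 18.8×3.65 = 90.34 kPa.
Pore pressure: u = 9.81×(4.85 − 0.53) = 42.379 kPa.
Initial effective stress: σ'_0 = σ_v − u = 90.34 − 42.379 = 47.961 kPa.
Final effective stress: σ'_f = σ'_0 + Δσ = 47.961 + 74.1 = 122.06 kPa.
Normally consolidated clay, so the full stress increment lies on the virgin compression line:
S_c = C_c·H/(1+e₀)·log₁₀(σ'_f/σ'_0) = 0.44×7.3/(1+0.99)×log₁₀(122.06/47.961)
    = 1.6141 × 0.40569 = 0.6548 m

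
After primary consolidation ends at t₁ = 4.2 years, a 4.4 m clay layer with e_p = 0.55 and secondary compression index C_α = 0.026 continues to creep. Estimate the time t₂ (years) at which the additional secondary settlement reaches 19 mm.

t₂ ≈ 7.6 years

S_s = C_α·H/(1+e_p)·log₁₀(t₂/t₁) ⇒ log₁₀(t₂/t₁) = S_s·(1+e_p)/(C_α·H).
log₁₀(t₂/t₁) = 0.019 × (1+0.55) / (0.026×4.4) = 0.2574
t₂ = t₁ × 10^0.2574 = 4.2 × 1.809 = 7.598 years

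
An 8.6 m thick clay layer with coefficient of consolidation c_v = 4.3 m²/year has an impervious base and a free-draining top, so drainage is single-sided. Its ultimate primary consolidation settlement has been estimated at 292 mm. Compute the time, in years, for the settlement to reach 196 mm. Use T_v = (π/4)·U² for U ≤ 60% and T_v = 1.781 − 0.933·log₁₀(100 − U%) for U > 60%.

Drainage path length: H_d = H = 8.6 m (single drainage).
U = S(t)/S_ult = 196/292 = 0.6712.
U > 60%: T_v = 1.781 − 0.933·log₁₀(100 − 67.123) = 0.36574.
t = T_v·H_d²/c_v = 0.36574×8.6²/4.3 = 6.291 years.

t ≈ 6.29 years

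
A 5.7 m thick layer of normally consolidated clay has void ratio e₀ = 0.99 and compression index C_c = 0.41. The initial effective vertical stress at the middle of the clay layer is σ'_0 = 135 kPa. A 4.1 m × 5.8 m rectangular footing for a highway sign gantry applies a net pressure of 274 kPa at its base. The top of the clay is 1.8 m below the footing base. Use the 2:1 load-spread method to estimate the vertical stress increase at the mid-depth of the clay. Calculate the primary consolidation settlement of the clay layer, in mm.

Mid-depth of clay below the footing base: z = 1.8 + 5.7/2 = 4.65 m.
Stress increase at mid-clay by the 2:1 spreading method:
Δσ = qBL/((B+z)(L+z)) = 274×4.1×5.8/((4.1+4.65)(5.8+4.65)) = 71.259 kPa
Final effective stress: σ'_f = σ'_0 + Δσ = 135 + 71.259 = 206.26 kPa.
Normally consolidated clay, so the full stress increment lies on the virgin compression line:
S_c = C_c·H/(1+e₀)·log₁₀(σ'_f/σ'_0) = 0.41×5.7/(1+0.99)×log₁₀(206.26/135)
    = 1.1744 × 0.18408 = 0.2162 m

S_c ≈ 216 mm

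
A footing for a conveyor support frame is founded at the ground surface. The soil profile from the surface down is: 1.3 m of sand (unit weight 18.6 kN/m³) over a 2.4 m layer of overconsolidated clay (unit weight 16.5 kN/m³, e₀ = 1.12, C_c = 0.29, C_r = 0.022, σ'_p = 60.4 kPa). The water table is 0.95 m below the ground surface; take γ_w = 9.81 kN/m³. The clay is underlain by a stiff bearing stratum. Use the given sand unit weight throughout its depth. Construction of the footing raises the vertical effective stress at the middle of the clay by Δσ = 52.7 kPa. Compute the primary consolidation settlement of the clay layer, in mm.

Mid-depth of clay below the ground surface: z = 1.3 + 2.4/2 = 2.5 m.
Total vertical stress at mid-clay: σ_v = 18.6×1.3 + 16.5×1.2 = 43.98 kPa.
Pore pressure: u = 9.81×(2.5 − 0.95) = 15.206 kPa.
Initial effective stress: σ'_0 = σ_v − u = 43.98 − 15.206 = 28.774 kPa.
Final effective stress: σ'_f = 28.774 + 52.7 = 81.474 kPa.
σ'_f = 81.474 > σ'_p = 60.4 kPa, so the stress path crosses the preconsolidation pressure — recompression up to σ'_p, then virgin compression beyond:
S_c = H/(1+e₀)·[C_r·log₁₀(σ'_p/σ'_0) + C_c·log₁₀(σ'_f/σ'_p)]
    = 2.4/2.12 × [0.022×log₁₀(60.4/28.774) + 0.29×log₁₀(81.474/60.4)]
    = 1.1321 × [0.0070848 + 0.037695] = 0.0507 m

S_c ≈ 50.7 mm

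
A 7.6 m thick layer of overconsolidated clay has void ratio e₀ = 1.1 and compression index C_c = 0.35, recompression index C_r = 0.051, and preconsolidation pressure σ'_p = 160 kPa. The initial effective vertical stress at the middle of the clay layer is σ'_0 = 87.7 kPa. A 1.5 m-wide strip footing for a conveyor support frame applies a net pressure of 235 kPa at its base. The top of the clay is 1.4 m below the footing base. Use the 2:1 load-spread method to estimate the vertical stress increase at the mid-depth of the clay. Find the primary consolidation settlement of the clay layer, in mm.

S_c ≈ 37.7 mm

Mid-depth of clay below the footing base: z = 1.4 + 7.6/2 = 5.2 m.
Stress increase at mid-clay by the 2:1 spreading method:
Δσ = qB/(B+z) = 235×1.5/(1.5+5.2) = 52.612 kPa
Final effective stress: σ'_f = 87.7 + 52.612 = 140.31 kPa.
σ'_f = 140.31 ≤ σ'_p = 160 kPa, so the clay remains overconsolidated and only the recompression index applies:
S_c = C_r·H/(1+e₀)·log₁₀(σ'_f/σ'_0) = 0.051×7.6/2.1×log₁₀(140.31/87.7)
    = 0.18457 × 0.20409 = 0.03767 m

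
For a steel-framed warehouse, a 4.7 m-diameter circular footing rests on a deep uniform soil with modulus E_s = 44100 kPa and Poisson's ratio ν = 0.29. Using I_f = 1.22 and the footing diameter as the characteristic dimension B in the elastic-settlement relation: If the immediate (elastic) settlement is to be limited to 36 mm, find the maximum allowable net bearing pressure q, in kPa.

S_e = q·B·(1−ν²)/E_s · I_f  ⇒  q = S_e·E_s / (B·(1−ν²)·I_f).
q = 0.036 × 44100 / (4.7 × 0.9159 × 1.22) = 302.3 kPa

q ≈ 302 kPa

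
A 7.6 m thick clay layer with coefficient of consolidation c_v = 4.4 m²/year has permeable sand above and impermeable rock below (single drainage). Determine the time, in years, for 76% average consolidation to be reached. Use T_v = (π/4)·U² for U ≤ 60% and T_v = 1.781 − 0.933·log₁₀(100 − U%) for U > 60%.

Drainage path length: H_d = H = 7.6 m (single drainage).
U > 60%: T_v = 1.781 − 0.933·log₁₀(100 − 76) = 0.49326.
t = T_v·H_d²/c_v = 0.49326×7.6²/4.4 = 6.475 years.

t ≈ 6.48 years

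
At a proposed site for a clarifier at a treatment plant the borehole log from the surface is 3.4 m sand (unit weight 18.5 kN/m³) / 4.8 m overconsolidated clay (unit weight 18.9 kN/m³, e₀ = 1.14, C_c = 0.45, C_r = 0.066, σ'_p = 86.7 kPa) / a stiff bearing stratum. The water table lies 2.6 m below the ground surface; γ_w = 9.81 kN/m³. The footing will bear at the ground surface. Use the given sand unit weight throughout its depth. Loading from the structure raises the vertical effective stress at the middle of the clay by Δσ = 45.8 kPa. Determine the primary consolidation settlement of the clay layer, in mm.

Mid-depth of clay below the ground surface: z = 3.4 + 4.8/2 = 5.8 m.
Total vertical stress at mid-clay: σ_v = 18.5×3.4 + 18.9×2.4 = 108.26 kPa.
Pore pressure: u = 9.81×(5.8 − 2.6) = 31.392 kPa.
Initial effective stress: σ'_0 = σ_v − u = 108.26 − 31.392 = 76.868 kPa.
Final effective stress: σ'_f = 76.868 + 45.8 = 122.67 kPa.
σ'_f = 122.67 > σ'_p = 86.7 kPa, so the stress path crosses the preconsolidation pressure — recompression up to σ'_p, then virgin compression beyond:
S_c = H/(1+e₀)·[C_r·log₁₀(σ'_p/σ'_0) + C_c·log₁₀(σ'_f/σ'_p)]
    = 4.8/2.14 × [0.066×log₁₀(86.7/76.868) + 0.45×log₁₀(122.67/86.7)]
    = 2.243 × [0.0034501 + 0.067824] = 0.1599 m

S_c ≈ 160 mm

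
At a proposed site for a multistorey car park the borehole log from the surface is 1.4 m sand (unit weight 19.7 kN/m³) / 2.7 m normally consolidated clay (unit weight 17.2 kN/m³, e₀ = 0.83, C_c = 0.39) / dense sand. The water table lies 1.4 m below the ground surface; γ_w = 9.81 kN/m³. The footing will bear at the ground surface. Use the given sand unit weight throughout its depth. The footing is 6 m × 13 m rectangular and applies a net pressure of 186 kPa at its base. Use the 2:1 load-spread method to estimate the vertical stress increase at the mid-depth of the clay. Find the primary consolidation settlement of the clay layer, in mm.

S_c ≈ 334 mm

Mid-depth of clay below the ground surface: z = 1.4 + 2.7/2 = 2.75 m.
Total vertical stress at mid-clay: σ_v = 19.7×1.4 + 17.2×1.35 = 50.8 kPa.
Pore pressure: u = 9.81×(2.75 − 1.4) = 13.244 kPa.
Initial effective stress: σ'_0 = σ_v − u = 50.8 − 13.244 = 37.556 kPa.
Stress increase at mid-clay by the 2:1 spreading method:
Δσ = qBL/((B+z)(L+z)) = 186×6×13/((6+2.75)(13+2.75)) = 105.27 kPa
Final effective stress: σ'_f = σ'_0 + Δσ = 37.556 + 105.27 = 142.83 kPa.
Normally consolidated clay, so the full stress increment lies on the virgin compression line:
S_c = C_c·H/(1+e₀)·log₁₀(σ'_f/σ'_0) = 0.39×2.7/(1+0.83)×log₁₀(142.83/37.556)
    = 0.57541 × 0.58014 = 0.3338 m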